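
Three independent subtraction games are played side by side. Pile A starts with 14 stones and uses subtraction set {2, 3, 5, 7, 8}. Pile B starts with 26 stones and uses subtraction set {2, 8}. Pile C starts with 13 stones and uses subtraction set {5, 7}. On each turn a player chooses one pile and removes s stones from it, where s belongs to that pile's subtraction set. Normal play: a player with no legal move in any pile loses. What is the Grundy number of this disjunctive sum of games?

Pile A, S = {2, 3, 5, 7, 8}:
G(0) = 0
G(1) = mex{} = 0
G(2) = mex{0} = 1
G(3) = mex{0,0} = 1
G(4) = mex{1,0} = 2
G(5) = mex{1,1,0} = 2
G(6) = mex{2,1,0} = 3
G(7) = mex{2,2,1,0} = 3
G(8) = mex{3,2,1,0,0} = 4
G(9) = mex{3,3,2,1,0} = 4
G(10) = mex{4,3,2,1,1} = 0
G(11) = mex{4,4,3,2,1} = 0
G(12) = mex{0,4,3,2,2} = 1
G(13) = mex{0,0,4,3,2} = 1
G(14) = mex{1,0,4,3,3} = 2
G_A(14) = 2.
Pile B, S = {2, 8}:
n :  0  1  2  3  4  5  6  7  8  9 10 11 12 13 14 15 16 17 18 19 20 21 22 23 24 25 26
G :  0  0  1  1  0  0  1  1  2  2  0  0  1  1  0  0  1  1  2  2  0  0  1  1  0  0  1
G_B(26) = 1.
Pile C, S = {5, 7}:
G(0) = 0
G(1) = mex{} = 0
G(2) = mex{} = 0
G(3) = mex{} = 0
G(4) = mex{} = 0
G(5) = mex{0} = 1
G(6) = mex{0} = 1
G(7) = mex{0,0} = 1
G(8) = mex{0,0} = 1
G(9) = mex{0,0} = 1
G(10) = mex{1,0} = 2
G(11) = mex{1,0} = 2
G(12) = mex{1,1} = 0
G(13) = mex{1,1} = 0
G_C(13) = 0.
Combined Grundy value = 2 ⊕ 1 ⊕ 0 = 3.

3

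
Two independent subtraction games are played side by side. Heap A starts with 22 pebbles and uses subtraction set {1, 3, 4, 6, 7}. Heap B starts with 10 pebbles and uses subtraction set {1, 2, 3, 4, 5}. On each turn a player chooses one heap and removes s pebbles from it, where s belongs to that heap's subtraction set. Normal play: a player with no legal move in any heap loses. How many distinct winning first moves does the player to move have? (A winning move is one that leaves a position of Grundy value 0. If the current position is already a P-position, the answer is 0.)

2

Heap A, S = {1, 3, 4, 6, 7}:
n :  0  1  2  3  4  5  6  7  8  9 10 11 12 13 14 15 16 17 18 19 20 21 22
G :  0  1  0  1  2  3  2  3  4  5  0  1  0  1  2  3  2  3  4  5  0  1  0
G_A(22) = 0.
Heap B, S = {1, 2, 3, 4, 5}:
G(0) = 0
G(1) = mex{0} = 1
G(2) = mex{1,0} = 2
G(3) = mex{2,1,0} = 3
G(4) = mex{3,2,1,0} = 4
G(5) = mex{4,3,2,1,0} = 5
G(6) = mex{5,4,3,2,1} = 0
G(7) = mex{0,5,4,3,2} = 1
G(8) = mex{1,0,5,4,3} = 2
G(9) = mex{2,1,0,5,4} = 3
G(10) = mex{3,2,1,0,5} = 4
G_B(10) = 4.
Combined Grundy value = 0 ⊕ 4 = 4.
A winning move leaves total XOR = 0, i.e. changes one component's Grundy value g to g ⊕ X where X is the current total.
Heap A: need g' = 0⊕4 = 4. Options: 22−1→G=1, 22−3→G=5, 22−4→G=4, 22−6→G=2, 22−7→G=3. Hits: 1.
Heap B: need g' = 4⊕4 = 0. Options: 10−1→G=3, 10−2→G=2, 10−3→G=1, 10−4→G=0, 10−5→G=5. Hits: 1.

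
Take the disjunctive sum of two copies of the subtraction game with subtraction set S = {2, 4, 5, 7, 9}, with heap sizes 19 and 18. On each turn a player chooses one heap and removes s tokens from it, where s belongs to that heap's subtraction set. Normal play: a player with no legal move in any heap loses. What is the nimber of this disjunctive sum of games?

All heaps use S = {2, 4, 5, 7, 9}:
G(0) = 0
G(1) = mex{} = 0
G(2) = mex{0} = 1
G(3) = mex{0} = 1
G(4) = mex{1,0} = 2
G(5) = mex{1,0,0} = 2
G(6) = mex{2,1,0} = 3
G(7) = mex{2,1,1,0} = 3
G(8) = mex{3,2,1,0} = 4
G(9) = mex{3,2,2,1,0} = 4
G(10) = mex{4,3,2,1,0} = 5
G(11) = mex{4,3,3,2,1} = 0
G(12) = mex{5,4,3,2,1} = 0
G(13) = mex{0,4,4,3,2} = 1
G(14) = mex{0,5,4,3,2} = 1
G(15) = mex{1,0,5,4,3} = 2
G(16) = mex{1,0,0,4,3} = 2
G(17) = mex{2,1,0,5,4} = 3
G(18) = mex{2,1,1,0,4} = 3
G(19) = mex{3,2,1,0,5} = 4
Heap A: G(19) = 4.
Heap B: G(18) = 3.
Combined Grundy value = 4 ⊕ 3 = 7.

7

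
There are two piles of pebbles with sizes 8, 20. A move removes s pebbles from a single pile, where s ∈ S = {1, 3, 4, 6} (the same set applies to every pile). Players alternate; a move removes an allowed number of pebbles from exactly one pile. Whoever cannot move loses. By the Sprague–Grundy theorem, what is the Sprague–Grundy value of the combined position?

3

All piles use S = {1, 3, 4, 6}:
n :  0  1  2  3  4  5  6  7  8  9 10 11 12 13 14 15 16 17 18 19 20
G :  0  1  0  1  2  3  2  0  1  0  1  2  3  2  0  1  0  1  2  3  2
Pile A: G(8) = 1.
Pile B: G(20) = 2.
Combined Grundy value = 1 ⊕ 2 = 3.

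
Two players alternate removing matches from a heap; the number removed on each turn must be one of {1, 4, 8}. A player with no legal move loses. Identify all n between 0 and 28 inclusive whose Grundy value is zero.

G(0) = 0
G(1) = mex{0} = 1
G(2) = mex{1} = 0
G(3) = mex{0} = 1
G(4) = mex{1,0} = 2
G(5) = mex{2,1} = 0
G(6) = mex{0,0} = 1
G(7) = mex{1,1} = 0
G(8) = mex{0,2,0} = 1
G(9) = mex{1,0,1} = 2
G(10) = mex{2,1,0} = 3
G(11) = mex{3,0,1} = 2
G(12) = mex{2,1,2} = 0
G(13) = mex{0,2,0} = 1
G(14) = mex{1,3,1} = 0
G(15) = mex{0,2,0} = 1
G(16) = mex{1,0,1} = 2
G(17) = mex{2,1,2} = 0
G(18) = mex{0,0,3} = 1
G(19) = mex{1,1,2} = 0
G(20) = mex{0,2,0} = 1
G(21) = mex{1,0,1} = 2
G(22) = mex{2,1,0} = 3
G(23) = mex{3,0,1} = 2
G(24) = mex{2,1,2} = 0
G(25) = mex{0,2,0} = 1
G(26) = mex{1,3,1} = 0
G(27) = mex{0,2,0} = 1
G(28) = mex{1,0,1} = 2
P-positions are exactly the n with G(n) = 0.

0, 2, 5, 7, 12, 14, 17, 19, 24, 26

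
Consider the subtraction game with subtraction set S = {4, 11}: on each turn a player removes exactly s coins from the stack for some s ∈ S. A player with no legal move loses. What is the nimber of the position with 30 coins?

0

G(0) = 0
G(1) = mex{} = 0
G(2) = mex{} = 0
G(3) = mex{} = 0
G(4) = mex{0} = 1
G(5) = mex{0} = 1
G(6) = mex{0} = 1
G(7) = mex{0} = 1
G(8) = mex{1} = 0
G(9) = mex{1} = 0
G(10) = mex{1} = 0
G(11) = mex{1,0} = 2
G(12) = mex{0,0} = 1
G(13) = mex{0,0} = 1
G(14) = mex{0,0} = 1
G(15) = mex{2,1} = 0
G(16) = mex{1,1} = 0
G(17) = mex{1,1} = 0
G(18) = mex{1,1} = 0
G(19) = mex{0,0} = 1
G(20) = mex{0,0} = 1
G(21) = mex{0,0} = 1
G(22) = mex{0,2} = 1
G(23) = mex{1,1} = 0
G(24) = mex{1,1} = 0
G(25) = mex{1,1} = 0
G(26) = mex{1,0} = 2
G(27) = mex{0,0} = 1
G(28) = mex{0,0} = 1
G(29) = mex{0,0} = 1
G(30) = mex{2,1} = 0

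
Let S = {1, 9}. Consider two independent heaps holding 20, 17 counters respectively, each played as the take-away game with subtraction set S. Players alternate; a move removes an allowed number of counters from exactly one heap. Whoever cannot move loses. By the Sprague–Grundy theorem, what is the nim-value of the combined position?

1

All heaps use S = {1, 9}:
G(0) = 0
G(1) = mex{0} = 1
G(2) = mex{1} = 0
G(3) = mex{0} = 1
G(4) = mex{1} = 0
G(5) = mex{0} = 1
G(6) = mex{1} = 0
G(7) = mex{0} = 1
G(8) = mex{1} = 0
G(9) = mex{0,0} = 1
G(10) = mex{1,1} = 0
G(11) = mex{0,0} = 1
G(12) = mex{1,1} = 0
G(13) = mex{0,0} = 1
G(14) = mex{1,1} = 0
G(15) = mex{0,0} = 1
G(16) = mex{1,1} = 0
G(17) = mex{0,0} = 1
G(18) = mex{1,1} = 0
G(19) = mex{0,0} = 1
G(20) = mex{1,1} = 0
Heap A: G(20) = 0.
Heap B: G(17) = 1.
Combined Grundy value = 0 ⊕ 1 = 1.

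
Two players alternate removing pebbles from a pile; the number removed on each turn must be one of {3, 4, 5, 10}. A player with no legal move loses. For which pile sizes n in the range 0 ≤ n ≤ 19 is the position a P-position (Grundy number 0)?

0, 1, 2, 8, 9, 15, 16, 17

n :  0  1  2  3  4  5  6  7  8  9 10 11 12 13 14 15 16 17 18 19
G :  0  0  0  1  1  1  2  2  0  0  3  1  1  2  2  0  0  0  1  1
P-positions are exactly the n with G(n) = 0.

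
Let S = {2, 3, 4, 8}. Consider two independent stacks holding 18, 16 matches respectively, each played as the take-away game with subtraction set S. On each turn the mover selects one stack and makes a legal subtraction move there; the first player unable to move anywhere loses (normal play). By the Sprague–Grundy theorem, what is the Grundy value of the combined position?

2

All stacks use S = {2, 3, 4, 8}:
n :  0  1  2  3  4  5  6  7  8  9 10 11 12 13 14 15 16 17 18
G :  0  0  1  1  2  2  0  0  1  1  2  2  0  0  1  1  2  2  0
Stack A: G(18) = 0.
Stack B: G(16) = 2.
Combined Grundy value = 0 ⊕ 2 = 2.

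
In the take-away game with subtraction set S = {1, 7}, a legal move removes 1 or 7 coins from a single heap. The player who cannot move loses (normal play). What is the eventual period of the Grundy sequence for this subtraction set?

2

G(0) = 0
G(1) = mex{0} = 1
G(2) = mex{1} = 0
G(3) = mex{0} = 1
G(4) = mex{1} = 0
G(5) = mex{0} = 1
G(6) = mex{1} = 0
G(7) = mex{0,0} = 1
G(8) = mex{1,1} = 0
G(9) = mex{0,0} = 1
G(10) = mex{1,1} = 0
G(11) = mex{0,0} = 1
G(12) = mex{1,1} = 0
G(13) = mex{0,0} = 1
G(14) = mex{1,1} = 0
G(n+2) = G(n) holds for n = 0,…,6 (a full window of length max(S) = 7), so the sequence is purely periodic with period 2.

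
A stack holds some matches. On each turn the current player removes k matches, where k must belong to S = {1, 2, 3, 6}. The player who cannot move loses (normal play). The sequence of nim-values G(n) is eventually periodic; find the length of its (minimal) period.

n :  0  1  2  3  4  5  6  7  8  9 10 11 12 13 14
G :  0  1  2  3  0  1  2  3  0  1  2  3  0  1  2
G(n+4) = G(n) holds for n = 0,…,5 (a full window of length max(S) = 6), so the sequence is purely periodic with period 4.

4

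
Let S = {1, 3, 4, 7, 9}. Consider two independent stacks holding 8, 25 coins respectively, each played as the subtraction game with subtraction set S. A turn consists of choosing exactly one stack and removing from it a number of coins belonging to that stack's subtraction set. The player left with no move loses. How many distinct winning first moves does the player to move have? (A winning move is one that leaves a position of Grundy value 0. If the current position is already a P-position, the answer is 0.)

4

All stacks use S = {1, 3, 4, 7, 9}:
n :  0  1  2  3  4  5  6  7  8  9 10 11 12 13 14 15 16 17 18 19 20 21 22 23 24 25
G :  0  1  0  1  2  3  2  3  0  1  0  1  2  3  2  3  0  1  0  1  2  3  2  3  0  1
Stack A: G(8) = 0.
Stack B: G(25) = 1.
Combined Grundy value = 0 ⊕ 1 = 1.
A winning move leaves total XOR = 0, i.e. changes one component's Grundy value g to g ⊕ X where X is the current total.
Stack A: need g' = 0⊕1 = 1. Options: 8−1→G=3, 8−3→G=3, 8−4→G=2, 8−7→G=1. Hits: 1.
Stack B: need g' = 1⊕1 = 0. Options: 25−1→G=0, 25−3→G=2, 25−4→G=3, 25−7→G=0, 25−9→G=0. Hits: 3.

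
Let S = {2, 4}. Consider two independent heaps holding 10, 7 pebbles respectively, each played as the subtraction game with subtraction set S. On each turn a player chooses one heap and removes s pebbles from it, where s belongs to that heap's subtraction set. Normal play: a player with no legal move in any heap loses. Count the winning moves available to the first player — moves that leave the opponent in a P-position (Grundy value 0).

2

All heaps use S = {2, 4}:
G(0) = 0
G(1) = mex{} = 0
G(2) = mex{0} = 1
G(3) = mex{0} = 1
G(4) = mex{1,0} = 2
G(5) = mex{1,0} = 2
G(6) = mex{2,1} = 0
G(7) = mex{2,1} = 0
G(8) = mex{0,2} = 1
G(9) = mex{0,2} = 1
G(10) = mex{1,0} = 2
Heap A: G(10) = 2.
Heap B: G(7) = 0.
Combined Grundy value = 2 ⊕ 0 = 2.
A winning move leaves total XOR = 0, i.e. changes one component's Grundy value g to g ⊕ X where X is the current total.
Heap A: need g' = 2⊕2 = 0. Options: 10−2→G=1, 10−4→G=0. Hits: 1.
Heap B: need g' = 0⊕2 = 2. Options: 7−2→G=2, 7−4→G=1. Hits: 1.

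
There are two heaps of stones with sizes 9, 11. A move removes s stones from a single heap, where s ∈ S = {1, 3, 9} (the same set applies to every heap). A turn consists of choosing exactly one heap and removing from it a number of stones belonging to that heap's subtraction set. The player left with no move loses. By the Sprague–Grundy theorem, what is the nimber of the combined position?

0

All heaps use S = {1, 3, 9}:
G(0) = 0
G(1) = mex{0} = 1
G(2) = mex{1} = 0
G(3) = mex{0,0} = 1
G(4) = mex{1,1} = 0
G(5) = mex{0,0} = 1
G(6) = mex{1,1} = 0
G(7) = mex{0,0} = 1
G(8) = mex{1,1} = 0
G(9) = mex{0,0,0} = 1
G(10) = mex{1,1,1} = 0
G(11) = mex{0,0,0} = 1
Heap A: G(9) = 1.
Heap B: G(11) = 1.
Combined Grundy value = 1 ⊕ 1 = 0.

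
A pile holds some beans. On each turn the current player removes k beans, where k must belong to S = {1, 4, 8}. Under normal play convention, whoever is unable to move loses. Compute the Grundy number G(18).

1

n :  0  1  2  3  4  5  6  7  8  9 10 11 12 13 14 15 16 17 18
G :  0  1  0  1  2  0  1  0  1  2  3  2  0  1  0  1  2  0  1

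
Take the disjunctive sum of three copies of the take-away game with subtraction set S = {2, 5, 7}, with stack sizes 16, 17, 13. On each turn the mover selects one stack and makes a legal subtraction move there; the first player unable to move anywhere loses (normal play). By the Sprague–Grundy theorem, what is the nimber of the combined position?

All stacks use S = {2, 5, 7}:
n :  0  1  2  3  4  5  6  7  8  9 10 11 12 13 14 15 16 17
G :  0  0  1  1  0  2  1  3  2  2  0  3  1  0  0  1  1  2
Stack A: G(16) = 1.
Stack B: G(17) = 2.
Stack C: G(13) = 0.
Combined Grundy value = 1 ⊕ 2 ⊕ 0 = 3.

3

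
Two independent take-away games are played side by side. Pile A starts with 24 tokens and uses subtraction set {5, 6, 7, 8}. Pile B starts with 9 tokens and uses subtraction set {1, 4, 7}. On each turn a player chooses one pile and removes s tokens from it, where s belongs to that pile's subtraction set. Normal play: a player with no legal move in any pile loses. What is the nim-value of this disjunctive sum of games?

Pile A, S = {5, 6, 7, 8}:
G(0) = 0
G(1) = mex{} = 0
G(2) = mex{} = 0
G(3) = mex{} = 0
G(4) = mex{} = 0
G(5) = mex{0} = 1
G(6) = mex{0,0} = 1
G(7) = mex{0,0,0} = 1
G(8) = mex{0,0,0,0} = 1
G(9) = mex{0,0,0,0} = 1
G(10) = mex{1,0,0,0} = 2
G(11) = mex{1,1,0,0} = 2
G(12) = mex{1,1,1,0} = 2
G(13) = mex{1,1,1,1} = 0
G(14) = mex{1,1,1,1} = 0
G(15) = mex{2,1,1,1} = 0
G(16) = mex{2,2,1,1} = 0
G(17) = mex{2,2,2,1} = 0
G(18) = mex{0,2,2,2} = 1
G(19) = mex{0,0,2,2} = 1
G(20) = mex{0,0,0,2} = 1
G(21) = mex{0,0,0,0} = 1
G(22) = mex{0,0,0,0} = 1
G(23) = mex{1,0,0,0} = 2
G(24) = mex{1,1,0,0} = 2
G_A(24) = 2.
Pile B, S = {1, 4, 7}:
n : 0 1 2 3 4 5 6 7 8 9
G : 0 1 0 1 2 0 1 2 0 1
G_B(9) = 1.
Combined Grundy value = 2 ⊕ 1 = 3.

3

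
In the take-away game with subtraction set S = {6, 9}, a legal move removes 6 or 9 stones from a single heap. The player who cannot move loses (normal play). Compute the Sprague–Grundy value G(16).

0

n :  0  1  2  3  4  5  6  7  8  9 10 11 12 13 14 15 16
G :  0  0  0  0  0  0  1  1  1  1  1  1  2  2  2  0  0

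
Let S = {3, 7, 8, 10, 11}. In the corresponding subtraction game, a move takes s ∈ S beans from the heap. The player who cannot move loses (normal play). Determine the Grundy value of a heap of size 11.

G(0) = 0
G(1) = mex{} = 0
G(2) = mex{} = 0
G(3) = mex{0} = 1
G(4) = mex{0} = 1
G(5) = mex{0} = 1
G(6) = mex{1} = 0
G(7) = mex{1,0} = 2
G(8) = mex{1,0,0} = 2
G(9) = mex{0,0,0} = 1
G(10) = mex{2,1,0,0} = 3
G(11) = mex{2,1,1,0,0} = 3

3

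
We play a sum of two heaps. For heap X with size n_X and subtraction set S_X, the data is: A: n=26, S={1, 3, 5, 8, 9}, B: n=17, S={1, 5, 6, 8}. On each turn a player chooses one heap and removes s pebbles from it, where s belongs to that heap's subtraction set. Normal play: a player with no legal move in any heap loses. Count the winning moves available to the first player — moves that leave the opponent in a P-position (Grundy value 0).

Heap A, S = {1, 3, 5, 8, 9}:
n :  0  1  2  3  4  5  6  7  8  9 10 11 12 13 14 15 16 17 18 19 20 21 22 23 24 25 26
G :  0  1  0  1  0  1  0  1  2  3  2  3  2  3  2  3  0  1  0  1  0  1  0  1  2  3  2
G_A(26) = 2.
Heap B, S = {1, 5, 6, 8}:
n :  0  1  2  3  4  5  6  7  8  9 10 11 12 13 14 15 16 17
G :  0  1  0  1  0  1  2  3  2  3  2  0  1  0  1  0  1  2
G_B(17) = 2.
Combined Grundy value = 2 ⊕ 2 = 0.
A winning move leaves total XOR = 0, i.e. changes one component's Grundy value g to g ⊕ X where X is the current total.
Heap A: target g' = 2⊕0 = 2, but every legal move changes the Grundy value (mex property), so 0 moves.
Heap B: target g' = 2⊕0 = 2, but every legal move changes the Grundy value (mex property), so 0 moves.

0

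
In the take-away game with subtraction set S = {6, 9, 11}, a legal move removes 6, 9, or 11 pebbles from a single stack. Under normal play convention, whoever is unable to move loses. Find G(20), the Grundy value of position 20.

0

n :  0  1  2  3  4  5  6  7  8  9 10 11 12 13 14 15 16 17 18 19 20
G :  0  0  0  0  0  0  1  1  1  1  1  1  2  2  2  2  2  0  0  0  0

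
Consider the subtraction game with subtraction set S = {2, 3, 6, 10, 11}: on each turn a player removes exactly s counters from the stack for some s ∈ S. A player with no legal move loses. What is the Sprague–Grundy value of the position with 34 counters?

G(0) = 0
G(1) = mex{} = 0
G(2) = mex{0} = 1
G(3) = mex{0,0} = 1
G(4) = mex{1,0} = 2
G(5) = mex{1,1} = 0
G(6) = mex{2,1,0} = 3
G(7) = mex{0,2,0} = 1
G(8) = mex{3,0,1} = 2
G(9) = mex{1,3,1} = 0
G(10) = mex{2,1,2,0} = 3
G(11) = mex{0,2,0,0,0} = 1
G(12) = mex{3,0,3,1,0} = 2
G(13) = mex{1,3,1,1,1} = 0
G(14) = mex{2,1,2,2,1} = 0
G(15) = mex{0,2,0,0,2} = 1
G(16) = mex{0,0,3,3,0} = 1
G(17) = mex{1,0,1,1,3} = 2
G(18) = mex{1,1,2,2,1} = 0
G(19) = mex{2,1,0,0,2} = 3
G(20) = mex{0,2,0,3,0} = 1
G(21) = mex{3,0,1,1,3} = 2
G(22) = mex{1,3,1,2,1} = 0
G(23) = mex{2,1,2,0,2} = 3
G(24) = mex{0,2,0,0,0} = 1
G(25) = mex{3,0,3,1,0} = 2
G(26) = mex{1,3,1,1,1} = 0
G(27) = mex{2,1,2,2,1} = 0
G(28) = mex{0,2,0,0,2} = 1
G(29) = mex{0,0,3,3,0} = 1
G(30) = mex{1,0,1,1,3} = 2
G(31) = mex{1,1,2,2,1} = 0
G(32) = mex{2,1,0,0,2} = 3
G(33) = mex{0,2,0,3,0} = 1
G(34) = mex{3,0,1,1,3} = 2

2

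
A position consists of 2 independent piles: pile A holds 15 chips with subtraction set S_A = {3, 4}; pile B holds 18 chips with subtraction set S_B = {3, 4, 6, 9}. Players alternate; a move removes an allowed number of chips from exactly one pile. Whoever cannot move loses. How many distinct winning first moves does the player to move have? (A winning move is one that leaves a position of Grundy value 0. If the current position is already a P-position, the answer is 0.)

Pile A, S = {3, 4}:
G(0) = 0
G(1) = mex{} = 0
G(2) = mex{} = 0
G(3) = mex{0} = 1
G(4) = mex{0,0} = 1
G(5) = mex{0,0} = 1
G(6) = mex{1,0} = 2
G(7) = mex{1,1} = 0
G(8) = mex{1,1} = 0
G(9) = mex{2,1} = 0
G(10) = mex{0,2} = 1
G(11) = mex{0,0} = 1
G(12) = mex{0,0} = 1
G(13) = mex{1,0} = 2
G(14) = mex{1,1} = 0
G(15) = mex{1,1} = 0
G_A(15) = 0.
Pile B, S = {3, 4, 6, 9}:
n :  0  1  2  3  4  5  6  7  8  9 10 11 12 13 14 15 16 17 18
G :  0  0  0  1  1  1  2  2  2  3  3  3  0  0  0  1  1  1  2
G_B(18) = 2.
Combined Grundy value = 0 ⊕ 2 = 2.
A winning move leaves total XOR = 0, i.e. changes one component's Grundy value g to g ⊕ X where X is the current total.
Pile A: need g' = 0⊕2 = 2. Options: 15−3→G=1, 15−4→G=1. Hits: 0.
Pile B: need g' = 2⊕2 = 0. Options: 18−3→G=1, 18−4→G=0, 18−6→G=0, 18−9→G=3. Hits: 2.

2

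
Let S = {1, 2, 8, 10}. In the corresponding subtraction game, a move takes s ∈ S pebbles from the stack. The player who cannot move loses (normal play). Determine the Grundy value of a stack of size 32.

G(0) = 0
G(1) = mex{0} = 1
G(2) = mex{1,0} = 2
G(3) = mex{2,1} = 0
G(4) = mex{0,2} = 1
G(5) = mex{1,0} = 2
G(6) = mex{2,1} = 0
G(7) = mex{0,2} = 1
G(8) = mex{1,0,0} = 2
G(9) = mex{2,1,1} = 0
G(10) = mex{0,2,2,0} = 1
G(11) = mex{1,0,0,1} = 2
G(12) = mex{2,1,1,2} = 0
G(13) = mex{0,2,2,0} = 1
G(14) = mex{1,0,0,1} = 2
G(15) = mex{2,1,1,2} = 0
G(16) = mex{0,2,2,0} = 1
G(17) = mex{1,0,0,1} = 2
G(18) = mex{2,1,1,2} = 0
G(19) = mex{0,2,2,0} = 1
G(20) = mex{1,0,0,1} = 2
G(21) = mex{2,1,1,2} = 0
G(22) = mex{0,2,2,0} = 1
G(23) = mex{1,0,0,1} = 2
G(24) = mex{2,1,1,2} = 0
G(25) = mex{0,2,2,0} = 1
G(26) = mex{1,0,0,1} = 2
G(27) = mex{2,1,1,2} = 0
G(28) = mex{0,2,2,0} = 1
G(29) = mex{1,0,0,1} = 2
G(30) = mex{2,1,1,2} = 0
G(31) = mex{0,2,2,0} = 1
G(32) = mex{1,0,0,1} = 2

2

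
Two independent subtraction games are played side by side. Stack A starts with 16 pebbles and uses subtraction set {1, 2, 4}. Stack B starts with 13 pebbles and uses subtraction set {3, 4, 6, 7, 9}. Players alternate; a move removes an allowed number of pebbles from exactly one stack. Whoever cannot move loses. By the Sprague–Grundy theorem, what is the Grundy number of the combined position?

Stack A, S = {1, 2, 4}:
n :  0  1  2  3  4  5  6  7  8  9 10 11 12 13 14 15 16
G :  0  1  2  0  1  2  0  1  2  0  1  2  0  1  2  0  1
G_A(16) = 1.
Stack B, S = {3, 4, 6, 7, 9}:
G(0) = 0
G(1) = mex{} = 0
G(2) = mex{} = 0
G(3) = mex{0} = 1
G(4) = mex{0,0} = 1
G(5) = mex{0,0} = 1
G(6) = mex{1,0,0} = 2
G(7) = mex{1,1,0,0} = 2
G(8) = mex{1,1,0,0} = 2
G(9) = mex{2,1,1,0,0} = 3
G(10) = mex{2,2,1,1,0} = 3
G(11) = mex{2,2,1,1,0} = 3
G(12) = mex{3,2,2,1,1} = 0
G(13) = mex{3,3,2,2,1} = 0
G_B(13) = 0.
Combined Grundy value = 1 ⊕ 0 = 1.

1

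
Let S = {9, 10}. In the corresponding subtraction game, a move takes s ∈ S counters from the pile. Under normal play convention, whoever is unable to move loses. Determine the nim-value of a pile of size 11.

1

n :  0  1  2  3  4  5  6  7  8  9 10 11
G :  0  0  0  0  0  0  0  0  0  1  1  1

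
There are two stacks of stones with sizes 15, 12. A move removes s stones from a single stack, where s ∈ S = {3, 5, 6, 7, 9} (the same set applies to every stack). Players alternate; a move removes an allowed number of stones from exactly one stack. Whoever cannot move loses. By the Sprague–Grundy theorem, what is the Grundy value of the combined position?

All stacks use S = {3, 5, 6, 7, 9}:
n :  0  1  2  3  4  5  6  7  8  9 10 11 12 13 14 15
G :  0  0  0  1  1  1  2  2  2  3  3  3  0  0  0  1
Stack A: G(15) = 1.
Stack B: G(12) = 0.
Combined Grundy value = 1 ⊕ 0 = 1.

1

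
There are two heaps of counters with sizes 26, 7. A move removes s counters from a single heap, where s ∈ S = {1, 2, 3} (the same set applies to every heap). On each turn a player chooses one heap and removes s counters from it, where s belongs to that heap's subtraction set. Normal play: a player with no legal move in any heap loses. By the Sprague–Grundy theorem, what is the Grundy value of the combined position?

1

All heaps use S = {1, 2, 3}:
G(0) = 0
G(1) = mex{0} = 1
G(2) = mex{1,0} = 2
G(3) = mex{2,1,0} = 3
G(4) = mex{3,2,1} = 0
G(5) = mex{0,3,2} = 1
G(6) = mex{1,0,3} = 2
G(7) = mex{2,1,0} = 3
G(8) = mex{3,2,1} = 0
G(9) = mex{0,3,2} = 1
G(10) = mex{1,0,3} = 2
G(11) = mex{2,1,0} = 3
G(12) = mex{3,2,1} = 0
G(13) = mex{0,3,2} = 1
G(14) = mex{1,0,3} = 2
G(15) = mex{2,1,0} = 3
G(16) = mex{3,2,1} = 0
G(17) = mex{0,3,2} = 1
G(18) = mex{1,0,3} = 2
G(19) = mex{2,1,0} = 3
G(20) = mex{3,2,1} = 0
G(21) = mex{0,3,2} = 1
G(22) = mex{1,0,3} = 2
G(23) = mex{2,1,0} = 3
G(24) = mex{3,2,1} = 0
G(25) = mex{0,3,2} = 1
G(26) = mex{1,0,3} = 2
Heap A: G(26) = 2.
Heap B: G(7) = 3.
Combined Grundy value = 2 ⊕ 3 = 1.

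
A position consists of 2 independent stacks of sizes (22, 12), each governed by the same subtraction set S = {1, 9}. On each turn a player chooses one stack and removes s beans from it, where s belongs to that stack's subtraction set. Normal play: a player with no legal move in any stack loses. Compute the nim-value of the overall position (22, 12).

All stacks use S = {1, 9}:
n :  0  1  2  3  4  5  6  7  8  9 10 11 12 13 14 15 16 17 18 19 20 21 22
G :  0  1  0  1  0  1  0  1  0  1  0  1  0  1  0  1  0  1  0  1  0  1  0
Stack A: G(22) = 0.
Stack B: G(12) = 0.
Combined Grundy value = 0 ⊕ 0 = 0.

0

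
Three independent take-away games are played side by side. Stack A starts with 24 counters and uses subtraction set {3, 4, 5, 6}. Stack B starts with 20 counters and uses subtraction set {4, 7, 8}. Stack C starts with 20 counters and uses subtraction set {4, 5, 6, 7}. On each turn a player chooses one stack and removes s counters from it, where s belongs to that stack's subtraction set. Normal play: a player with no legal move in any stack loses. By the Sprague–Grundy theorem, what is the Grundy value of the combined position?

Stack A, S = {3, 4, 5, 6}:
n :  0  1  2  3  4  5  6  7  8  9 10 11 12 13 14 15 16 17 18 19 20 21 22 23 24
G :  0  0  0  1  1  1  2  2  2  0  0  0  1  1  1  2  2  2  0  0  0  1  1  1  2
G_A(24) = 2.
Stack B, S = {4, 7, 8}:
G(0) = 0
G(1) = mex{} = 0
G(2) = mex{} = 0
G(3) = mex{} = 0
G(4) = mex{0} = 1
G(5) = mex{0} = 1
G(6) = mex{0} = 1
G(7) = mex{0,0} = 1
G(8) = mex{1,0,0} = 2
G(9) = mex{1,0,0} = 2
G(10) = mex{1,0,0} = 2
G(11) = mex{1,1,0} = 2
G(12) = mex{2,1,1} = 0
G(13) = mex{2,1,1} = 0
G(14) = mex{2,1,1} = 0
G(15) = mex{2,2,1} = 0
G(16) = mex{0,2,2} = 1
G(17) = mex{0,2,2} = 1
G(18) = mex{0,2,2} = 1
G(19) = mex{0,0,2} = 1
G(20) = mex{1,0,0} = 2
G_B(20) = 2.
Stack C, S = {4, 5, 6, 7}:
G(0) = 0
G(1) = mex{} = 0
G(2) = mex{} = 0
G(3) = mex{} = 0
G(4) = mex{0} = 1
G(5) = mex{0,0} = 1
G(6) = mex{0,0,0} = 1
G(7) = mex{0,0,0,0} = 1
G(8) = mex{1,0,0,0} = 2
G(9) = mex{1,1,0,0} = 2
G(10) = mex{1,1,1,0} = 2
G(11) = mex{1,1,1,1} = 0
G(12) = mex{2,1,1,1} = 0
G(13) = mex{2,2,1,1} = 0
G(14) = mex{2,2,2,1} = 0
G(15) = mex{0,2,2,2} = 1
G(16) = mex{0,0,2,2} = 1
G(17) = mex{0,0,0,2} = 1
G(18) = mex{0,0,0,0} = 1
G(19) = mex{1,0,0,0} = 2
G(20) = mex{1,1,0,0} = 2
G_C(20) = 2.
Combined Grundy value = 2 ⊕ 2 ⊕ 2 = 2.

2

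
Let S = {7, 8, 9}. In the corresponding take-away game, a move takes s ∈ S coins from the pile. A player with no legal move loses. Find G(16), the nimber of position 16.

0

n :  0  1  2  3  4  5  6  7  8  9 10 11 12 13 14 15 16
G :  0  0  0  0  0  0  0  1  1  1  1  1  1  1  2  2  0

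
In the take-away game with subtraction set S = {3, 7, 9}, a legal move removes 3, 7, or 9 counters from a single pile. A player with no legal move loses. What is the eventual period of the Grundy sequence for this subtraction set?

2

n :  0  1  2  3  4  5  6  7  8  9 10 11 12 13 14 15 16 17 18 19 20 21 22 23 24 25 26
G :  0  0  0  1  1  1  0  2  2  1  3  3  0  2  0  1  0  1  0  1  0  1  0  1  0  1  0
From n = 14 onward G(n+2) = G(n); since this holds over max(S) = 9 consecutive positions the period is 2 (pre-period 14).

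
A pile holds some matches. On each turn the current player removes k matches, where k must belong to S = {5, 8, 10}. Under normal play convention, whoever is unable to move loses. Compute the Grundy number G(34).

G(0) = 0
G(1) = mex{} = 0
G(2) = mex{} = 0
G(3) = mex{} = 0
G(4) = mex{} = 0
G(5) = mex{0} = 1
G(6) = mex{0} = 1
G(7) = mex{0} = 1
G(8) = mex{0,0} = 1
G(9) = mex{0,0} = 1
G(10) = mex{1,0,0} = 2
G(11) = mex{1,0,0} = 2
G(12) = mex{1,0,0} = 2
G(13) = mex{1,1,0} = 2
G(14) = mex{1,1,0} = 2
G(15) = mex{2,1,1} = 0
G(16) = mex{2,1,1} = 0
G(17) = mex{2,1,1} = 0
G(18) = mex{2,2,1} = 0
G(19) = mex{2,2,1} = 0
G(20) = mex{0,2,2} = 1
G(21) = mex{0,2,2} = 1
G(22) = mex{0,2,2} = 1
G(23) = mex{0,0,2} = 1
G(24) = mex{0,0,2} = 1
G(25) = mex{1,0,0} = 2
G(26) = mex{1,0,0} = 2
G(27) = mex{1,0,0} = 2
G(28) = mex{1,1,0} = 2
G(29) = mex{1,1,0} = 2
G(30) = mex{2,1,1} = 0
G(31) = mex{2,1,1} = 0
G(32) = mex{2,1,1} = 0
G(33) = mex{2,2,1} = 0
G(34) = mex{2,2,1} = 0

0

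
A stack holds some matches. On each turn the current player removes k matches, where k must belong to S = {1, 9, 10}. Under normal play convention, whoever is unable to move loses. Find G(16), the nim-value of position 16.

2

G(0) = 0
G(1) = mex{0} = 1
G(2) = mex{1} = 0
G(3) = mex{0} = 1
G(4) = mex{1} = 0
G(5) = mex{0} = 1
G(6) = mex{1} = 0
G(7) = mex{0} = 1
G(8) = mex{1} = 0
G(9) = mex{0,0} = 1
G(10) = mex{1,1,0} = 2
G(11) = mex{2,0,1} = 3
G(12) = mex{3,1,0} = 2
G(13) = mex{2,0,1} = 3
G(14) = mex{3,1,0} = 2
G(15) = mex{2,0,1} = 3
G(16) = mex{3,1,0} = 2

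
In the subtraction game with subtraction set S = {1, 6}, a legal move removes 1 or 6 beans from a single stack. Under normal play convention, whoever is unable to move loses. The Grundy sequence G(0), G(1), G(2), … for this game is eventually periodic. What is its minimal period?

7

G(0) = 0
G(1) = mex{0} = 1
G(2) = mex{1} = 0
G(3) = mex{0} = 1
G(4) = mex{1} = 0
G(5) = mex{0} = 1
G(6) = mex{1,0} = 2
G(7) = mex{2,1} = 0
G(8) = mex{0,0} = 1
G(9) = mex{1,1} = 0
G(10) = mex{0,0} = 1
G(11) = mex{1,1} = 0
G(12) = mex{0,2} = 1
G(13) = mex{1,0} = 2
G(14) = mex{2,1} = 0
G(15) = mex{0,0} = 1
G(n+7) = G(n) holds for n = 0,…,5 (a full window of length max(S) = 6), so the sequence is purely periodic with period 7.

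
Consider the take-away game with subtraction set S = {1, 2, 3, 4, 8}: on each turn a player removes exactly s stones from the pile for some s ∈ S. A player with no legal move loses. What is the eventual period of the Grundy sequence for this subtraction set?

n :  0  1  2  3  4  5  6  7  8  9 10 11 12 13 14
G :  0  1  2  3  4  0  1  2  3  4  0  1  2  3  4
G(n+5) = G(n) holds for n = 0,…,7 (a full window of length max(S) = 8), so the sequence is purely periodic with period 5.

5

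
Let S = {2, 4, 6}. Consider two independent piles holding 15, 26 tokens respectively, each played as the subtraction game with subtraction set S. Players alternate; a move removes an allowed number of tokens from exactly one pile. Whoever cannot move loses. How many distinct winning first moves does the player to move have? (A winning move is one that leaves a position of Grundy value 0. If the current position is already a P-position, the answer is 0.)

2

All piles use S = {2, 4, 6}:
G(0) = 0
G(1) = mex{} = 0
G(2) = mex{0} = 1
G(3) = mex{0} = 1
G(4) = mex{1,0} = 2
G(5) = mex{1,0} = 2
G(6) = mex{2,1,0} = 3
G(7) = mex{2,1,0} = 3
G(8) = mex{3,2,1} = 0
G(9) = mex{3,2,1} = 0
G(10) = mex{0,3,2} = 1
G(11) = mex{0,3,2} = 1
G(12) = mex{1,0,3} = 2
G(13) = mex{1,0,3} = 2
G(14) = mex{2,1,0} = 3
G(15) = mex{2,1,0} = 3
G(16) = mex{3,2,1} = 0
G(17) = mex{3,2,1} = 0
G(18) = mex{0,3,2} = 1
G(19) = mex{0,3,2} = 1
G(20) = mex{1,0,3} = 2
G(21) = mex{1,0,3} = 2
G(22) = mex{2,1,0} = 3
G(23) = mex{2,1,0} = 3
G(24) = mex{3,2,1} = 0
G(25) = mex{3,2,1} = 0
G(26) = mex{0,3,2} = 1
Pile A: G(15) = 3.
Pile B: G(26) = 1.
Combined Grundy value = 3 ⊕ 1 = 2.
A winning move leaves total XOR = 0, i.e. changes one component's Grundy value g to g ⊕ X where X is the current total.
Pile A: need g' = 3⊕2 = 1. Options: 15−2→G=2, 15−4→G=1, 15−6→G=0. Hits: 1.
Pile B: need g' = 1⊕2 = 3. Options: 26−2→G=0, 26−4→G=3, 26−6→G=2. Hits: 1.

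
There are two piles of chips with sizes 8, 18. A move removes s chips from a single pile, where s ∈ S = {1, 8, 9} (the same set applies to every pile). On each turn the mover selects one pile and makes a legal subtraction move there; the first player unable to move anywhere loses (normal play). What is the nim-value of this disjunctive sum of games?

2

All piles use S = {1, 8, 9}:
n :  0  1  2  3  4  5  6  7  8  9 10 11 12 13 14 15 16 17 18
G :  0  1  0  1  0  1  0  1  2  3  2  3  2  3  2  3  0  1  0
Pile A: G(8) = 2.
Pile B: G(18) = 0.
Combined Grundy value = 2 ⊕ 0 = 2.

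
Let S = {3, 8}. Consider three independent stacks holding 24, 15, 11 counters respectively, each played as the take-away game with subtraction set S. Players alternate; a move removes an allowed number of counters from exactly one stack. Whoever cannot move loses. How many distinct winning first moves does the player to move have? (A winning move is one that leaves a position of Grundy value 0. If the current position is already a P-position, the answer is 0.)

5

All stacks use S = {3, 8}:
n :  0  1  2  3  4  5  6  7  8  9 10 11 12 13 14 15 16 17 18 19 20 21 22 23 24
G :  0  0  0  1  1  1  0  0  2  1  1  0  0  0  1  1  1  0  0  2  1  1  0  0  0
Stack A: G(24) = 0.
Stack B: G(15) = 1.
Stack C: G(11) = 0.
Combined Grundy value = 0 ⊕ 1 ⊕ 0 = 1.
A winning move leaves total XOR = 0, i.e. changes one component's Grundy value g to g ⊕ X where X is the current total.
Stack A: need g' = 0⊕1 = 1. Options: 24−3→G=1, 24−8→G=1. Hits: 2.
Stack B: need g' = 1⊕1 = 0. Options: 15−3→G=0, 15−8→G=0. Hits: 2.
Stack C: need g' = 0⊕1 = 1. Options: 11−3→G=2, 11−8→G=1. Hits: 1.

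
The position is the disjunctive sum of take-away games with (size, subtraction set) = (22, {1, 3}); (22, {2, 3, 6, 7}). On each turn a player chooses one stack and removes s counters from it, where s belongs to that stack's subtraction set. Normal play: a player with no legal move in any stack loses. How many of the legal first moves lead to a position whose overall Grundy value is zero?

1

Stack A, S = {1, 3}:
n :  0  1  2  3  4  5  6  7  8  9 10 11 12 13 14 15 16 17 18 19 20 21 22
G :  0  1  0  1  0  1  0  1  0  1  0  1  0  1  0  1  0  1  0  1  0  1  0
G_A(22) = 0.
Stack B, S = {2, 3, 6, 7}:
n :  0  1  2  3  4  5  6  7  8  9 10 11 12 13 14 15 16 17 18 19 20 21 22
G :  0  0  1  1  2  0  3  1  2  0  0  1  1  2  0  3  1  2  0  0  1  1  2
G_B(22) = 2.
Combined Grundy value = 0 ⊕ 2 = 2.
A winning move leaves total XOR = 0, i.e. changes one component's Grundy value g to g ⊕ X where X is the current total.
Stack A: need g' = 0⊕2 = 2. Options: 22−1→G=1, 22−3→G=1. Hits: 0.
Stack B: need g' = 2⊕2 = 0. Options: 22−2→G=1, 22−3→G=0, 22−6→G=1, 22−7→G=3. Hits: 1.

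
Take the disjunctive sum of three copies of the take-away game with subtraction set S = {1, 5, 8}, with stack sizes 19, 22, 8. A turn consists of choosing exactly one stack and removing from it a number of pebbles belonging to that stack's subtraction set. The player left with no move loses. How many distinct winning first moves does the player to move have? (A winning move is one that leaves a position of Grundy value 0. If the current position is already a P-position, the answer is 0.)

All stacks use S = {1, 5, 8}:
G(0) = 0
G(1) = mex{0} = 1
G(2) = mex{1} = 0
G(3) = mex{0} = 1
G(4) = mex{1} = 0
G(5) = mex{0,0} = 1
G(6) = mex{1,1} = 0
G(7) = mex{0,0} = 1
G(8) = mex{1,1,0} = 2
G(9) = mex{2,0,1} = 3
G(10) = mex{3,1,0} = 2
G(11) = mex{2,0,1} = 3
G(12) = mex{3,1,0} = 2
G(13) = mex{2,2,1} = 0
G(14) = mex{0,3,0} = 1
G(15) = mex{1,2,1} = 0
G(16) = mex{0,3,2} = 1
G(17) = mex{1,2,3} = 0
G(18) = mex{0,0,2} = 1
G(19) = mex{1,1,3} = 0
G(20) = mex{0,0,2} = 1
G(21) = mex{1,1,0} = 2
G(22) = mex{2,0,1} = 3
Stack A: G(19) = 0.
Stack B: G(22) = 3.
Stack C: G(8) = 2.
Combined Grundy value = 0 ⊕ 3 ⊕ 2 = 1.
A winning move leaves total XOR = 0, i.e. changes one component's Grundy value g to g ⊕ X where X is the current total.
Stack A: need g' = 0⊕1 = 1. Options: 19−1→G=1, 19−5→G=1, 19−8→G=3. Hits: 2.
Stack B: need g' = 3⊕1 = 2. Options: 22−1→G=2, 22−5→G=0, 22−8→G=1. Hits: 1.
Stack C: need g' = 2⊕1 = 3. Options: 8−1→G=1, 8−5→G=1, 8−8→G=0. Hits: 0.

3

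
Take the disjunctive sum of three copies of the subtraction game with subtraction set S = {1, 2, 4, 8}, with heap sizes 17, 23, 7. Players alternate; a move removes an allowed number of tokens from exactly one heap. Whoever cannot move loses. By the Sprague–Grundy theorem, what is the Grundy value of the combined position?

All heaps use S = {1, 2, 4, 8}:
n :  0  1  2  3  4  5  6  7  8  9 10 11 12 13 14 15 16 17 18 19 20 21 22 23
G :  0  1  2  0  1  2  0  1  2  0  1  2  0  1  2  0  1  2  0  1  2  0  1  2
Heap A: G(17) = 2.
Heap B: G(23) = 2.
Heap C: G(7) = 1.
Combined Grundy value = 2 ⊕ 2 ⊕ 1 = 1.

1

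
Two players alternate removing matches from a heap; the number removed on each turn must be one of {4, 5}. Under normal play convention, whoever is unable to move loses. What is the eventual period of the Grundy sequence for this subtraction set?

G(0) = 0
G(1) = mex{} = 0
G(2) = mex{} = 0
G(3) = mex{} = 0
G(4) = mex{0} = 1
G(5) = mex{0,0} = 1
G(6) = mex{0,0} = 1
G(7) = mex{0,0} = 1
G(8) = mex{1,0} = 2
G(9) = mex{1,1} = 0
G(10) = mex{1,1} = 0
G(11) = mex{1,1} = 0
G(12) = mex{2,1} = 0
G(13) = mex{0,2} = 1
G(14) = mex{0,0} = 1
G(15) = mex{0,0} = 1
G(16) = mex{0,0} = 1
G(17) = mex{1,0} = 2
G(18) = mex{1,1} = 0
G(19) = mex{1,1} = 0
G(n+9) = G(n) holds for n = 0,…,4 (a full window of length max(S) = 5), so the sequence is purely periodic with period 9.

9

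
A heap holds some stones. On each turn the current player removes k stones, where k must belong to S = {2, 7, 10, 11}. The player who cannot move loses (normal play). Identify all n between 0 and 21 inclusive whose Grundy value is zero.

0, 1, 4, 5, 9, 13, 17, 18, 21

G(0) = 0
G(1) = mex{} = 0
G(2) = mex{0} = 1
G(3) = mex{0} = 1
G(4) = mex{1} = 0
G(5) = mex{1} = 0
G(6) = mex{0} = 1
G(7) = mex{0,0} = 1
G(8) = mex{1,0} = 2
G(9) = mex{1,1} = 0
G(10) = mex{2,1,0} = 3
G(11) = mex{0,0,0,0} = 1
G(12) = mex{3,0,1,0} = 2
G(13) = mex{1,1,1,1} = 0
G(14) = mex{2,1,0,1} = 3
G(15) = mex{0,2,0,0} = 1
G(16) = mex{3,0,1,0} = 2
G(17) = mex{1,3,1,1} = 0
G(18) = mex{2,1,2,1} = 0
G(19) = mex{0,2,0,2} = 1
G(20) = mex{0,0,3,0} = 1
G(21) = mex{1,3,1,3} = 0
P-positions are exactly the n with G(n) = 0.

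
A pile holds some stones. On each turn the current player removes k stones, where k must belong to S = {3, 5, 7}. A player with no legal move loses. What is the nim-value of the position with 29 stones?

3

n :  0  1  2  3  4  5  6  7  8  9 10 11 12 13 14 15 16 17 18 19 20 21 22 23 24 25 26 27 28 29
G :  0  0  0  1  1  1  2  2  2  3  0  0  0  1  1  1  2  2  2  3  0  0  0  1  1  1  2  2  2  3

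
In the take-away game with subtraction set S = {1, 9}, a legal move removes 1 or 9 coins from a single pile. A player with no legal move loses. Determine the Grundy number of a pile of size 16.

G(0) = 0
G(1) = mex{0} = 1
G(2) = mex{1} = 0
G(3) = mex{0} = 1
G(4) = mex{1} = 0
G(5) = mex{0} = 1
G(6) = mex{1} = 0
G(7) = mex{0} = 1
G(8) = mex{1} = 0
G(9) = mex{0,0} = 1
G(10) = mex{1,1} = 0
G(11) = mex{0,0} = 1
G(12) = mex{1,1} = 0
G(13) = mex{0,0} = 1
G(14) = mex{1,1} = 0
G(15) = mex{0,0} = 1
G(16) = mex{1,1} = 0

0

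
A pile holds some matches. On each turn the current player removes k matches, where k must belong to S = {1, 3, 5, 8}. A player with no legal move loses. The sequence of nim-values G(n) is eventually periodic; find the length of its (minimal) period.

G(0) = 0
G(1) = mex{0} = 1
G(2) = mex{1} = 0
G(3) = mex{0,0} = 1
G(4) = mex{1,1} = 0
G(5) = mex{0,0,0} = 1
G(6) = mex{1,1,1} = 0
G(7) = mex{0,0,0} = 1
G(8) = mex{1,1,1,0} = 2
G(9) = mex{2,0,0,1} = 3
G(10) = mex{3,1,1,0} = 2
G(11) = mex{2,2,0,1} = 3
G(12) = mex{3,3,1,0} = 2
G(13) = mex{2,2,2,1} = 0
G(14) = mex{0,3,3,0} = 1
G(15) = mex{1,2,2,1} = 0
G(16) = mex{0,0,3,2} = 1
G(17) = mex{1,1,2,3} = 0
G(18) = mex{0,0,0,2} = 1
G(19) = mex{1,1,1,3} = 0
G(20) = mex{0,0,0,2} = 1
G(21) = mex{1,1,1,0} = 2
G(22) = mex{2,0,0,1} = 3
G(23) = mex{3,1,1,0} = 2
G(24) = mex{2,2,0,1} = 3
G(25) = mex{3,3,1,0} = 2
G(26) = mex{2,2,2,1} = 0
G(27) = mex{0,3,3,0} = 1
G(n+13) = G(n) holds for n = 0,…,7 (a full window of length max(S) = 8), so the sequence is purely periodic with period 13.

13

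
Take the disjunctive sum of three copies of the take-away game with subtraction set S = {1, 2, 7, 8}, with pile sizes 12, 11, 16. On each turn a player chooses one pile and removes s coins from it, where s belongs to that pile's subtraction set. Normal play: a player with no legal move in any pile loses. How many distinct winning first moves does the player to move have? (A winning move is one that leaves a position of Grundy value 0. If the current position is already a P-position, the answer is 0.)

4

All piles use S = {1, 2, 7, 8}:
G(0) = 0
G(1) = mex{0} = 1
G(2) = mex{1,0} = 2
G(3) = mex{2,1} = 0
G(4) = mex{0,2} = 1
G(5) = mex{1,0} = 2
G(6) = mex{2,1} = 0
G(7) = mex{0,2,0} = 1
G(8) = mex{1,0,1,0} = 2
G(9) = mex{2,1,2,1} = 0
G(10) = mex{0,2,0,2} = 1
G(11) = mex{1,0,1,0} = 2
G(12) = mex{2,1,2,1} = 0
G(13) = mex{0,2,0,2} = 1
G(14) = mex{1,0,1,0} = 2
G(15) = mex{2,1,2,1} = 0
G(16) = mex{0,2,0,2} = 1
Pile A: G(12) = 0.
Pile B: G(11) = 2.
Pile C: G(16) = 1.
Combined Grundy value = 0 ⊕ 2 ⊕ 1 = 3.
A winning move leaves total XOR = 0, i.e. changes one component's Grundy value g to g ⊕ X where X is the current total.
Pile A: need g' = 0⊕3 = 3. Options: 12−1→G=2, 12−2→G=1, 12−7→G=2, 12−8→G=1. Hits: 0.
Pile B: need g' = 2⊕3 = 1. Options: 11−1→G=1, 11−2→G=0, 11−7→G=1, 11−8→G=0. Hits: 2.
Pile C: need g' = 1⊕3 = 2. Options: 16−1→G=0, 16−2→G=2, 16−7→G=0, 16−8→G=2. Hits: 2.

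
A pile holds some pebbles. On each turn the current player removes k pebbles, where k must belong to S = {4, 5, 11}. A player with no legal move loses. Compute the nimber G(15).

G(0) = 0
G(1) = mex{} = 0
G(2) = mex{} = 0
G(3) = mex{} = 0
G(4) = mex{0} = 1
G(5) = mex{0,0} = 1
G(6) = mex{0,0} = 1
G(7) = mex{0,0} = 1
G(8) = mex{1,0} = 2
G(9) = mex{1,1} = 0
G(10) = mex{1,1} = 0
G(11) = mex{1,1,0} = 2
G(12) = mex{2,1,0} = 3
G(13) = mex{0,2,0} = 1
G(14) = mex{0,0,0} = 1
G(15) = mex{2,0,1} = 3

3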